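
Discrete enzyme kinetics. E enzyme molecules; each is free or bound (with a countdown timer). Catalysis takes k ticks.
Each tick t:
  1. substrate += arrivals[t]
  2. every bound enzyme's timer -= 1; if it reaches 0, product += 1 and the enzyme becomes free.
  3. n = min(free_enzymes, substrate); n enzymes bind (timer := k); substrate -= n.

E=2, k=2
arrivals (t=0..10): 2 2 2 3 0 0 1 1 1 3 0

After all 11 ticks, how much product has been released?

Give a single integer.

Answer: 10

Derivation:
t=0: arr=2 -> substrate=0 bound=2 product=0
t=1: arr=2 -> substrate=2 bound=2 product=0
t=2: arr=2 -> substrate=2 bound=2 product=2
t=3: arr=3 -> substrate=5 bound=2 product=2
t=4: arr=0 -> substrate=3 bound=2 product=4
t=5: arr=0 -> substrate=3 bound=2 product=4
t=6: arr=1 -> substrate=2 bound=2 product=6
t=7: arr=1 -> substrate=3 bound=2 product=6
t=8: arr=1 -> substrate=2 bound=2 product=8
t=9: arr=3 -> substrate=5 bound=2 product=8
t=10: arr=0 -> substrate=3 bound=2 product=10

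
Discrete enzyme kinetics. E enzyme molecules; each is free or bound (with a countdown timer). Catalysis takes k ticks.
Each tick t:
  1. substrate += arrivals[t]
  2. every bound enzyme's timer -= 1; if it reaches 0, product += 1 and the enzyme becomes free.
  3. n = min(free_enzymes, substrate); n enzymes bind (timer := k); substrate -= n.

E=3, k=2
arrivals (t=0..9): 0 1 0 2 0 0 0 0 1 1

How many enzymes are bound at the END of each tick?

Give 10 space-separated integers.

t=0: arr=0 -> substrate=0 bound=0 product=0
t=1: arr=1 -> substrate=0 bound=1 product=0
t=2: arr=0 -> substrate=0 bound=1 product=0
t=3: arr=2 -> substrate=0 bound=2 product=1
t=4: arr=0 -> substrate=0 bound=2 product=1
t=5: arr=0 -> substrate=0 bound=0 product=3
t=6: arr=0 -> substrate=0 bound=0 product=3
t=7: arr=0 -> substrate=0 bound=0 product=3
t=8: arr=1 -> substrate=0 bound=1 product=3
t=9: arr=1 -> substrate=0 bound=2 product=3

Answer: 0 1 1 2 2 0 0 0 1 2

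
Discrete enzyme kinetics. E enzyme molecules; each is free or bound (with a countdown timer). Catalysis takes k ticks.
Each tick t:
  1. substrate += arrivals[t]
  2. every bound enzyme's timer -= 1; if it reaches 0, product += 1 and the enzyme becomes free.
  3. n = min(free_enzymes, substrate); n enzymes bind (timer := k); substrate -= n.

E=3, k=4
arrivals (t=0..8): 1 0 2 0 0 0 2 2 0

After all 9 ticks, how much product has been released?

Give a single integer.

Answer: 3

Derivation:
t=0: arr=1 -> substrate=0 bound=1 product=0
t=1: arr=0 -> substrate=0 bound=1 product=0
t=2: arr=2 -> substrate=0 bound=3 product=0
t=3: arr=0 -> substrate=0 bound=3 product=0
t=4: arr=0 -> substrate=0 bound=2 product=1
t=5: arr=0 -> substrate=0 bound=2 product=1
t=6: arr=2 -> substrate=0 bound=2 product=3
t=7: arr=2 -> substrate=1 bound=3 product=3
t=8: arr=0 -> substrate=1 bound=3 product=3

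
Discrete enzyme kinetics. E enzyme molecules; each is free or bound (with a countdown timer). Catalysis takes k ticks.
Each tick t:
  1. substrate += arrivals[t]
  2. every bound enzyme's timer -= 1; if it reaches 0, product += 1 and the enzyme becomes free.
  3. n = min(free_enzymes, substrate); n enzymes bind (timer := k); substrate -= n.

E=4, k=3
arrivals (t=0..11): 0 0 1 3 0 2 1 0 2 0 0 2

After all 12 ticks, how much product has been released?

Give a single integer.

Answer: 9

Derivation:
t=0: arr=0 -> substrate=0 bound=0 product=0
t=1: arr=0 -> substrate=0 bound=0 product=0
t=2: arr=1 -> substrate=0 bound=1 product=0
t=3: arr=3 -> substrate=0 bound=4 product=0
t=4: arr=0 -> substrate=0 bound=4 product=0
t=5: arr=2 -> substrate=1 bound=4 product=1
t=6: arr=1 -> substrate=0 bound=3 product=4
t=7: arr=0 -> substrate=0 bound=3 product=4
t=8: arr=2 -> substrate=0 bound=4 product=5
t=9: arr=0 -> substrate=0 bound=2 product=7
t=10: arr=0 -> substrate=0 bound=2 product=7
t=11: arr=2 -> substrate=0 bound=2 product=9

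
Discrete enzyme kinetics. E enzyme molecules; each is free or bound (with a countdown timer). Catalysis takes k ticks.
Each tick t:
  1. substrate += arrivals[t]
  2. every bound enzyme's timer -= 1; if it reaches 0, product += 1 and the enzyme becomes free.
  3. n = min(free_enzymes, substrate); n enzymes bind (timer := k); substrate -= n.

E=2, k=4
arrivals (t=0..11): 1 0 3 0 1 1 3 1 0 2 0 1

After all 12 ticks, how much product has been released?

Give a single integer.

Answer: 4

Derivation:
t=0: arr=1 -> substrate=0 bound=1 product=0
t=1: arr=0 -> substrate=0 bound=1 product=0
t=2: arr=3 -> substrate=2 bound=2 product=0
t=3: arr=0 -> substrate=2 bound=2 product=0
t=4: arr=1 -> substrate=2 bound=2 product=1
t=5: arr=1 -> substrate=3 bound=2 product=1
t=6: arr=3 -> substrate=5 bound=2 product=2
t=7: arr=1 -> substrate=6 bound=2 product=2
t=8: arr=0 -> substrate=5 bound=2 product=3
t=9: arr=2 -> substrate=7 bound=2 product=3
t=10: arr=0 -> substrate=6 bound=2 product=4
t=11: arr=1 -> substrate=7 bound=2 product=4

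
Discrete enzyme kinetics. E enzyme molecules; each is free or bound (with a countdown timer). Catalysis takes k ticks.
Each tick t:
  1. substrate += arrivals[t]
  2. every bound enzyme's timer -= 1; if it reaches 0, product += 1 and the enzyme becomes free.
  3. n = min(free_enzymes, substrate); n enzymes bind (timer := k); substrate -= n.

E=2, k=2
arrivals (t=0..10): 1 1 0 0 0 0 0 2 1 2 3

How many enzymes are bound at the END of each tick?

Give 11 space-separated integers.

Answer: 1 2 1 0 0 0 0 2 2 2 2

Derivation:
t=0: arr=1 -> substrate=0 bound=1 product=0
t=1: arr=1 -> substrate=0 bound=2 product=0
t=2: arr=0 -> substrate=0 bound=1 product=1
t=3: arr=0 -> substrate=0 bound=0 product=2
t=4: arr=0 -> substrate=0 bound=0 product=2
t=5: arr=0 -> substrate=0 bound=0 product=2
t=6: arr=0 -> substrate=0 bound=0 product=2
t=7: arr=2 -> substrate=0 bound=2 product=2
t=8: arr=1 -> substrate=1 bound=2 product=2
t=9: arr=2 -> substrate=1 bound=2 product=4
t=10: arr=3 -> substrate=4 bound=2 product=4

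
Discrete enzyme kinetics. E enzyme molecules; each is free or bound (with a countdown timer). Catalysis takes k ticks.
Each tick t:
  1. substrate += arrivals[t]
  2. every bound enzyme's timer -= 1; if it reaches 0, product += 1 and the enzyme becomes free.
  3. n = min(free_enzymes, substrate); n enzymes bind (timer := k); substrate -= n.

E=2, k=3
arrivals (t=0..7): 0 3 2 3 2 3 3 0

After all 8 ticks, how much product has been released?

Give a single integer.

Answer: 4

Derivation:
t=0: arr=0 -> substrate=0 bound=0 product=0
t=1: arr=3 -> substrate=1 bound=2 product=0
t=2: arr=2 -> substrate=3 bound=2 product=0
t=3: arr=3 -> substrate=6 bound=2 product=0
t=4: arr=2 -> substrate=6 bound=2 product=2
t=5: arr=3 -> substrate=9 bound=2 product=2
t=6: arr=3 -> substrate=12 bound=2 product=2
t=7: arr=0 -> substrate=10 bound=2 product=4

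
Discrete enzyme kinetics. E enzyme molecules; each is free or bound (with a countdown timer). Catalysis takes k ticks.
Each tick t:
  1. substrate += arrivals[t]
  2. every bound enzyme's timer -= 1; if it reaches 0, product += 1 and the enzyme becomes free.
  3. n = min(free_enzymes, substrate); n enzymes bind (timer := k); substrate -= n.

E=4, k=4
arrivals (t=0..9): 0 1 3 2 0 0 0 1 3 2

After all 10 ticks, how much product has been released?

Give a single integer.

Answer: 5

Derivation:
t=0: arr=0 -> substrate=0 bound=0 product=0
t=1: arr=1 -> substrate=0 bound=1 product=0
t=2: arr=3 -> substrate=0 bound=4 product=0
t=3: arr=2 -> substrate=2 bound=4 product=0
t=4: arr=0 -> substrate=2 bound=4 product=0
t=5: arr=0 -> substrate=1 bound=4 product=1
t=6: arr=0 -> substrate=0 bound=2 product=4
t=7: arr=1 -> substrate=0 bound=3 product=4
t=8: arr=3 -> substrate=2 bound=4 product=4
t=9: arr=2 -> substrate=3 bound=4 product=5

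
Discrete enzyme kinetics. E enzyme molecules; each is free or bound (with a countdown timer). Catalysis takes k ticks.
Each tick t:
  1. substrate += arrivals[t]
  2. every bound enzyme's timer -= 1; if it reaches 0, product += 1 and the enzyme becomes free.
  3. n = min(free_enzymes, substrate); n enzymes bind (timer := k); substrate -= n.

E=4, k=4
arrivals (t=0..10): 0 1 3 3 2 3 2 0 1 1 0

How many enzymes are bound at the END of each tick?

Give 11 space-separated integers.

Answer: 0 1 4 4 4 4 4 4 4 4 4

Derivation:
t=0: arr=0 -> substrate=0 bound=0 product=0
t=1: arr=1 -> substrate=0 bound=1 product=0
t=2: arr=3 -> substrate=0 bound=4 product=0
t=3: arr=3 -> substrate=3 bound=4 product=0
t=4: arr=2 -> substrate=5 bound=4 product=0
t=5: arr=3 -> substrate=7 bound=4 product=1
t=6: arr=2 -> substrate=6 bound=4 product=4
t=7: arr=0 -> substrate=6 bound=4 product=4
t=8: arr=1 -> substrate=7 bound=4 product=4
t=9: arr=1 -> substrate=7 bound=4 product=5
t=10: arr=0 -> substrate=4 bound=4 product=8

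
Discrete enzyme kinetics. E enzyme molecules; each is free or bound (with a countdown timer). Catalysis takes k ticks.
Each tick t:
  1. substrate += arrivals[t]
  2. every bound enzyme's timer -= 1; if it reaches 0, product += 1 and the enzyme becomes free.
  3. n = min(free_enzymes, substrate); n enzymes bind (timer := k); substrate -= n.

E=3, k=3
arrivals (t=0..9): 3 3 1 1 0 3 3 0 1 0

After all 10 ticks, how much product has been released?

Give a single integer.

Answer: 9

Derivation:
t=0: arr=3 -> substrate=0 bound=3 product=0
t=1: arr=3 -> substrate=3 bound=3 product=0
t=2: arr=1 -> substrate=4 bound=3 product=0
t=3: arr=1 -> substrate=2 bound=3 product=3
t=4: arr=0 -> substrate=2 bound=3 product=3
t=5: arr=3 -> substrate=5 bound=3 product=3
t=6: arr=3 -> substrate=5 bound=3 product=6
t=7: arr=0 -> substrate=5 bound=3 product=6
t=8: arr=1 -> substrate=6 bound=3 product=6
t=9: arr=0 -> substrate=3 bound=3 product=9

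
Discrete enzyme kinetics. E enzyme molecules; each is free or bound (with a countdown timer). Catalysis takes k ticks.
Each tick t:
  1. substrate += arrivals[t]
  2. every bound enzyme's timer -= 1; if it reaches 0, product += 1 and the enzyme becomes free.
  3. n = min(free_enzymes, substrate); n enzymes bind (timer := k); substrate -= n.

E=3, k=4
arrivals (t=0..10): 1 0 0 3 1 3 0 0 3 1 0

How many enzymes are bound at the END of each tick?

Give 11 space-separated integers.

Answer: 1 1 1 3 3 3 3 3 3 3 3

Derivation:
t=0: arr=1 -> substrate=0 bound=1 product=0
t=1: arr=0 -> substrate=0 bound=1 product=0
t=2: arr=0 -> substrate=0 bound=1 product=0
t=3: arr=3 -> substrate=1 bound=3 product=0
t=4: arr=1 -> substrate=1 bound=3 product=1
t=5: arr=3 -> substrate=4 bound=3 product=1
t=6: arr=0 -> substrate=4 bound=3 product=1
t=7: arr=0 -> substrate=2 bound=3 product=3
t=8: arr=3 -> substrate=4 bound=3 product=4
t=9: arr=1 -> substrate=5 bound=3 product=4
t=10: arr=0 -> substrate=5 bound=3 product=4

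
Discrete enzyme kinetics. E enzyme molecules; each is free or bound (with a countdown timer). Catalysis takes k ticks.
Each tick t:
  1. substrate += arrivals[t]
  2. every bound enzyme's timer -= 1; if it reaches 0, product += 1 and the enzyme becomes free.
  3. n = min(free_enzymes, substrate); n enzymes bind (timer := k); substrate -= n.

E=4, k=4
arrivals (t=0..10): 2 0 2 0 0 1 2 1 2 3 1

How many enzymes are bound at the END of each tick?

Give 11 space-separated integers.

Answer: 2 2 4 4 2 3 3 4 4 4 4

Derivation:
t=0: arr=2 -> substrate=0 bound=2 product=0
t=1: arr=0 -> substrate=0 bound=2 product=0
t=2: arr=2 -> substrate=0 bound=4 product=0
t=3: arr=0 -> substrate=0 bound=4 product=0
t=4: arr=0 -> substrate=0 bound=2 product=2
t=5: arr=1 -> substrate=0 bound=3 product=2
t=6: arr=2 -> substrate=0 bound=3 product=4
t=7: arr=1 -> substrate=0 bound=4 product=4
t=8: arr=2 -> substrate=2 bound=4 product=4
t=9: arr=3 -> substrate=4 bound=4 product=5
t=10: arr=1 -> substrate=3 bound=4 product=7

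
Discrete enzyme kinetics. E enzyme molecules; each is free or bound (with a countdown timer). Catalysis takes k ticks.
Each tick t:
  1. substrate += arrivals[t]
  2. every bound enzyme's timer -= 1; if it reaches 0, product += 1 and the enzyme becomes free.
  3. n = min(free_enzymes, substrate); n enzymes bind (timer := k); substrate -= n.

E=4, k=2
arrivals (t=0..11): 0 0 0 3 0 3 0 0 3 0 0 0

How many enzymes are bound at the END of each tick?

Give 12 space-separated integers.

Answer: 0 0 0 3 3 3 3 0 3 3 0 0

Derivation:
t=0: arr=0 -> substrate=0 bound=0 product=0
t=1: arr=0 -> substrate=0 bound=0 product=0
t=2: arr=0 -> substrate=0 bound=0 product=0
t=3: arr=3 -> substrate=0 bound=3 product=0
t=4: arr=0 -> substrate=0 bound=3 product=0
t=5: arr=3 -> substrate=0 bound=3 product=3
t=6: arr=0 -> substrate=0 bound=3 product=3
t=7: arr=0 -> substrate=0 bound=0 product=6
t=8: arr=3 -> substrate=0 bound=3 product=6
t=9: arr=0 -> substrate=0 bound=3 product=6
t=10: arr=0 -> substrate=0 bound=0 product=9
t=11: arr=0 -> substrate=0 bound=0 product=9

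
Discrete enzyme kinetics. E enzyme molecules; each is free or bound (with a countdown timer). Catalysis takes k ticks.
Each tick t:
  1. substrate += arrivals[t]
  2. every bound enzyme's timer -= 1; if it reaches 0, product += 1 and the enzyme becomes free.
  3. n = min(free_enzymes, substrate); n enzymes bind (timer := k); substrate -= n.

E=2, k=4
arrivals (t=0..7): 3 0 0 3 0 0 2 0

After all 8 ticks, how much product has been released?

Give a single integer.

Answer: 2

Derivation:
t=0: arr=3 -> substrate=1 bound=2 product=0
t=1: arr=0 -> substrate=1 bound=2 product=0
t=2: arr=0 -> substrate=1 bound=2 product=0
t=3: arr=3 -> substrate=4 bound=2 product=0
t=4: arr=0 -> substrate=2 bound=2 product=2
t=5: arr=0 -> substrate=2 bound=2 product=2
t=6: arr=2 -> substrate=4 bound=2 product=2
t=7: arr=0 -> substrate=4 bound=2 product=2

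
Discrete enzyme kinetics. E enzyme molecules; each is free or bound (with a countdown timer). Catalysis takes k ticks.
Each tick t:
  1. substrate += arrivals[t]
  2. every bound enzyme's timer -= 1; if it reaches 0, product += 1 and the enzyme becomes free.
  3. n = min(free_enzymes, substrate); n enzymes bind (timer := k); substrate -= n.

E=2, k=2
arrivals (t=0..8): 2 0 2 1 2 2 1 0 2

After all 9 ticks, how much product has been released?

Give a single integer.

Answer: 8

Derivation:
t=0: arr=2 -> substrate=0 bound=2 product=0
t=1: arr=0 -> substrate=0 bound=2 product=0
t=2: arr=2 -> substrate=0 bound=2 product=2
t=3: arr=1 -> substrate=1 bound=2 product=2
t=4: arr=2 -> substrate=1 bound=2 product=4
t=5: arr=2 -> substrate=3 bound=2 product=4
t=6: arr=1 -> substrate=2 bound=2 product=6
t=7: arr=0 -> substrate=2 bound=2 product=6
t=8: arr=2 -> substrate=2 bound=2 product=8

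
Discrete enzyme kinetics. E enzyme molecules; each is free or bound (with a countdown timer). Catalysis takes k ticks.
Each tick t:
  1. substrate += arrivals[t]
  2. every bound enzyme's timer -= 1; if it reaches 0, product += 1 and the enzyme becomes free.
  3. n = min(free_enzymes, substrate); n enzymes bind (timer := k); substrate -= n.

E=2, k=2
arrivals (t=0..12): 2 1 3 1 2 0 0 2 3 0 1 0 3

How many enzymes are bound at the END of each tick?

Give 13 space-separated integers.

Answer: 2 2 2 2 2 2 2 2 2 2 2 2 2

Derivation:
t=0: arr=2 -> substrate=0 bound=2 product=0
t=1: arr=1 -> substrate=1 bound=2 product=0
t=2: arr=3 -> substrate=2 bound=2 product=2
t=3: arr=1 -> substrate=3 bound=2 product=2
t=4: arr=2 -> substrate=3 bound=2 product=4
t=5: arr=0 -> substrate=3 bound=2 product=4
t=6: arr=0 -> substrate=1 bound=2 product=6
t=7: arr=2 -> substrate=3 bound=2 product=6
t=8: arr=3 -> substrate=4 bound=2 product=8
t=9: arr=0 -> substrate=4 bound=2 product=8
t=10: arr=1 -> substrate=3 bound=2 product=10
t=11: arr=0 -> substrate=3 bound=2 product=10
t=12: arr=3 -> substrate=4 bound=2 product=12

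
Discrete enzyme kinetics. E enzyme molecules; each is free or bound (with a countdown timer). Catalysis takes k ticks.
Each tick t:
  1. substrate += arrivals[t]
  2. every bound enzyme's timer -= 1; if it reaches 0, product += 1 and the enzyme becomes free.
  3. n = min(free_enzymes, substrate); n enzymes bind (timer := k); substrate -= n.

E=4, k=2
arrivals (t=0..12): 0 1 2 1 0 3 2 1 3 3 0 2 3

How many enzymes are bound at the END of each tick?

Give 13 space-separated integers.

t=0: arr=0 -> substrate=0 bound=0 product=0
t=1: arr=1 -> substrate=0 bound=1 product=0
t=2: arr=2 -> substrate=0 bound=3 product=0
t=3: arr=1 -> substrate=0 bound=3 product=1
t=4: arr=0 -> substrate=0 bound=1 product=3
t=5: arr=3 -> substrate=0 bound=3 product=4
t=6: arr=2 -> substrate=1 bound=4 product=4
t=7: arr=1 -> substrate=0 bound=3 product=7
t=8: arr=3 -> substrate=1 bound=4 product=8
t=9: arr=3 -> substrate=2 bound=4 product=10
t=10: arr=0 -> substrate=0 bound=4 product=12
t=11: arr=2 -> substrate=0 bound=4 product=14
t=12: arr=3 -> substrate=1 bound=4 product=16

Answer: 0 1 3 3 1 3 4 3 4 4 4 4 4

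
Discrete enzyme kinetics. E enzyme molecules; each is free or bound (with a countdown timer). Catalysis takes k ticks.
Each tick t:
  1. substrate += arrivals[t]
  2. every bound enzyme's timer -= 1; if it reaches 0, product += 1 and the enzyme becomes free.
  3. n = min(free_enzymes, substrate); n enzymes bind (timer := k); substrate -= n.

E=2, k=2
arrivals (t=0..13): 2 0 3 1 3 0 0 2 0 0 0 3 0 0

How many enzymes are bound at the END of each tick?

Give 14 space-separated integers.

t=0: arr=2 -> substrate=0 bound=2 product=0
t=1: arr=0 -> substrate=0 bound=2 product=0
t=2: arr=3 -> substrate=1 bound=2 product=2
t=3: arr=1 -> substrate=2 bound=2 product=2
t=4: arr=3 -> substrate=3 bound=2 product=4
t=5: arr=0 -> substrate=3 bound=2 product=4
t=6: arr=0 -> substrate=1 bound=2 product=6
t=7: arr=2 -> substrate=3 bound=2 product=6
t=8: arr=0 -> substrate=1 bound=2 product=8
t=9: arr=0 -> substrate=1 bound=2 product=8
t=10: arr=0 -> substrate=0 bound=1 product=10
t=11: arr=3 -> substrate=2 bound=2 product=10
t=12: arr=0 -> substrate=1 bound=2 product=11
t=13: arr=0 -> substrate=0 bound=2 product=12

Answer: 2 2 2 2 2 2 2 2 2 2 1 2 2 2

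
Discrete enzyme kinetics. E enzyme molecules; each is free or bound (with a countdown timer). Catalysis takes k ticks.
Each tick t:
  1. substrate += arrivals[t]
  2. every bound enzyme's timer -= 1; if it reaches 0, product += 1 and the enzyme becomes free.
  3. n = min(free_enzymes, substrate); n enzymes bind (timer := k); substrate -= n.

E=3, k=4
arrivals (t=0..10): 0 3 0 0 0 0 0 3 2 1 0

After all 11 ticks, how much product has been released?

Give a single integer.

t=0: arr=0 -> substrate=0 bound=0 product=0
t=1: arr=3 -> substrate=0 bound=3 product=0
t=2: arr=0 -> substrate=0 bound=3 product=0
t=3: arr=0 -> substrate=0 bound=3 product=0
t=4: arr=0 -> substrate=0 bound=3 product=0
t=5: arr=0 -> substrate=0 bound=0 product=3
t=6: arr=0 -> substrate=0 bound=0 product=3
t=7: arr=3 -> substrate=0 bound=3 product=3
t=8: arr=2 -> substrate=2 bound=3 product=3
t=9: arr=1 -> substrate=3 bound=3 product=3
t=10: arr=0 -> substrate=3 bound=3 product=3

Answer: 3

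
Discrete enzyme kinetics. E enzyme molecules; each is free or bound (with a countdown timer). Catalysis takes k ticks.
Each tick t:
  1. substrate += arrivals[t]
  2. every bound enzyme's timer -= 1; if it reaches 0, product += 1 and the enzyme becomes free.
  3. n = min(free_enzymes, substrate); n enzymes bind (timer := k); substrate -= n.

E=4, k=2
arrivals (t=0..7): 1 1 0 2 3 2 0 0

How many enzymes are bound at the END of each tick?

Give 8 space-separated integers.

t=0: arr=1 -> substrate=0 bound=1 product=0
t=1: arr=1 -> substrate=0 bound=2 product=0
t=2: arr=0 -> substrate=0 bound=1 product=1
t=3: arr=2 -> substrate=0 bound=2 product=2
t=4: arr=3 -> substrate=1 bound=4 product=2
t=5: arr=2 -> substrate=1 bound=4 product=4
t=6: arr=0 -> substrate=0 bound=3 product=6
t=7: arr=0 -> substrate=0 bound=1 product=8

Answer: 1 2 1 2 4 4 3 1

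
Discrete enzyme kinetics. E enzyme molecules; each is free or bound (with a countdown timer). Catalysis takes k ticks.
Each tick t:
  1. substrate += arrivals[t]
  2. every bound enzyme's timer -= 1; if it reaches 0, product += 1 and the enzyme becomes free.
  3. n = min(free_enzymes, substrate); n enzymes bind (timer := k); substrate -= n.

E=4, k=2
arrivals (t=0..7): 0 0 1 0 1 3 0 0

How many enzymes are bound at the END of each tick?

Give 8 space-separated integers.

t=0: arr=0 -> substrate=0 bound=0 product=0
t=1: arr=0 -> substrate=0 bound=0 product=0
t=2: arr=1 -> substrate=0 bound=1 product=0
t=3: arr=0 -> substrate=0 bound=1 product=0
t=4: arr=1 -> substrate=0 bound=1 product=1
t=5: arr=3 -> substrate=0 bound=4 product=1
t=6: arr=0 -> substrate=0 bound=3 product=2
t=7: arr=0 -> substrate=0 bound=0 product=5

Answer: 0 0 1 1 1 4 3 0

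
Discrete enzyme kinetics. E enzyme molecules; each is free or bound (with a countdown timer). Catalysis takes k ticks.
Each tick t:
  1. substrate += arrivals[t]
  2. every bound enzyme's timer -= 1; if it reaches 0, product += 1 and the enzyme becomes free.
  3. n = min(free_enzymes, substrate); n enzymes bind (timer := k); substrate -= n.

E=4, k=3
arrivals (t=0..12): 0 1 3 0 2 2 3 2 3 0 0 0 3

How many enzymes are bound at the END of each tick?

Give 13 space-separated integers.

t=0: arr=0 -> substrate=0 bound=0 product=0
t=1: arr=1 -> substrate=0 bound=1 product=0
t=2: arr=3 -> substrate=0 bound=4 product=0
t=3: arr=0 -> substrate=0 bound=4 product=0
t=4: arr=2 -> substrate=1 bound=4 product=1
t=5: arr=2 -> substrate=0 bound=4 product=4
t=6: arr=3 -> substrate=3 bound=4 product=4
t=7: arr=2 -> substrate=4 bound=4 product=5
t=8: arr=3 -> substrate=4 bound=4 product=8
t=9: arr=0 -> substrate=4 bound=4 product=8
t=10: arr=0 -> substrate=3 bound=4 product=9
t=11: arr=0 -> substrate=0 bound=4 product=12
t=12: arr=3 -> substrate=3 bound=4 product=12

Answer: 0 1 4 4 4 4 4 4 4 4 4 4 4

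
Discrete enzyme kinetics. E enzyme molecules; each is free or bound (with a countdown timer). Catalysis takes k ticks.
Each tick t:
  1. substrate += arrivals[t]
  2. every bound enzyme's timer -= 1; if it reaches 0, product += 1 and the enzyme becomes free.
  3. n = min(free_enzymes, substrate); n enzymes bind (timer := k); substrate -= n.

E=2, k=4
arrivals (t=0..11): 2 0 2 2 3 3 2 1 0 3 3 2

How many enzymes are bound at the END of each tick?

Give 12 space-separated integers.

t=0: arr=2 -> substrate=0 bound=2 product=0
t=1: arr=0 -> substrate=0 bound=2 product=0
t=2: arr=2 -> substrate=2 bound=2 product=0
t=3: arr=2 -> substrate=4 bound=2 product=0
t=4: arr=3 -> substrate=5 bound=2 product=2
t=5: arr=3 -> substrate=8 bound=2 product=2
t=6: arr=2 -> substrate=10 bound=2 product=2
t=7: arr=1 -> substrate=11 bound=2 product=2
t=8: arr=0 -> substrate=9 bound=2 product=4
t=9: arr=3 -> substrate=12 bound=2 product=4
t=10: arr=3 -> substrate=15 bound=2 product=4
t=11: arr=2 -> substrate=17 bound=2 product=4

Answer: 2 2 2 2 2 2 2 2 2 2 2 2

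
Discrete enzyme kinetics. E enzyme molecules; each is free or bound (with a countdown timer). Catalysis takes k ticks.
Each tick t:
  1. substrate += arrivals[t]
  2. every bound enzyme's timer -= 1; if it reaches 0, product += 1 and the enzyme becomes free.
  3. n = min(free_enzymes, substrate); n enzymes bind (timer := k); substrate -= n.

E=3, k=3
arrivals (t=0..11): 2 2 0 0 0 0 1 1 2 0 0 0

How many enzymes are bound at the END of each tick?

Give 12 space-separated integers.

t=0: arr=2 -> substrate=0 bound=2 product=0
t=1: arr=2 -> substrate=1 bound=3 product=0
t=2: arr=0 -> substrate=1 bound=3 product=0
t=3: arr=0 -> substrate=0 bound=2 product=2
t=4: arr=0 -> substrate=0 bound=1 product=3
t=5: arr=0 -> substrate=0 bound=1 product=3
t=6: arr=1 -> substrate=0 bound=1 product=4
t=7: arr=1 -> substrate=0 bound=2 product=4
t=8: arr=2 -> substrate=1 bound=3 product=4
t=9: arr=0 -> substrate=0 bound=3 product=5
t=10: arr=0 -> substrate=0 bound=2 product=6
t=11: arr=0 -> substrate=0 bound=1 product=7

Answer: 2 3 3 2 1 1 1 2 3 3 2 1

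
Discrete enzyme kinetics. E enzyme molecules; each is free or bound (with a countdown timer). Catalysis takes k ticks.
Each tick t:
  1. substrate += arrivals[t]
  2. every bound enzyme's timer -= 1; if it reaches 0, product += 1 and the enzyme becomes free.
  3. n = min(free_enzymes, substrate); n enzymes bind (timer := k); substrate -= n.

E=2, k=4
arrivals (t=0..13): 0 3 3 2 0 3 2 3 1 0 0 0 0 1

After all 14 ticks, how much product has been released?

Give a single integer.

t=0: arr=0 -> substrate=0 bound=0 product=0
t=1: arr=3 -> substrate=1 bound=2 product=0
t=2: arr=3 -> substrate=4 bound=2 product=0
t=3: arr=2 -> substrate=6 bound=2 product=0
t=4: arr=0 -> substrate=6 bound=2 product=0
t=5: arr=3 -> substrate=7 bound=2 product=2
t=6: arr=2 -> substrate=9 bound=2 product=2
t=7: arr=3 -> substrate=12 bound=2 product=2
t=8: arr=1 -> substrate=13 bound=2 product=2
t=9: arr=0 -> substrate=11 bound=2 product=4
t=10: arr=0 -> substrate=11 bound=2 product=4
t=11: arr=0 -> substrate=11 bound=2 product=4
t=12: arr=0 -> substrate=11 bound=2 product=4
t=13: arr=1 -> substrate=10 bound=2 product=6

Answer: 6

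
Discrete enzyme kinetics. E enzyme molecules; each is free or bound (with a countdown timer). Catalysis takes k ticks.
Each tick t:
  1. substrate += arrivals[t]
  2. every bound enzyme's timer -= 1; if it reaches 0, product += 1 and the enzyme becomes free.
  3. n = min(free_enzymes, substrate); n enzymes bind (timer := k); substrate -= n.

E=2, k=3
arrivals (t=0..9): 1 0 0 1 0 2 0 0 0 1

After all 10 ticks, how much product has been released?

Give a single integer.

t=0: arr=1 -> substrate=0 bound=1 product=0
t=1: arr=0 -> substrate=0 bound=1 product=0
t=2: arr=0 -> substrate=0 bound=1 product=0
t=3: arr=1 -> substrate=0 bound=1 product=1
t=4: arr=0 -> substrate=0 bound=1 product=1
t=5: arr=2 -> substrate=1 bound=2 product=1
t=6: arr=0 -> substrate=0 bound=2 product=2
t=7: arr=0 -> substrate=0 bound=2 product=2
t=8: arr=0 -> substrate=0 bound=1 product=3
t=9: arr=1 -> substrate=0 bound=1 product=4

Answer: 4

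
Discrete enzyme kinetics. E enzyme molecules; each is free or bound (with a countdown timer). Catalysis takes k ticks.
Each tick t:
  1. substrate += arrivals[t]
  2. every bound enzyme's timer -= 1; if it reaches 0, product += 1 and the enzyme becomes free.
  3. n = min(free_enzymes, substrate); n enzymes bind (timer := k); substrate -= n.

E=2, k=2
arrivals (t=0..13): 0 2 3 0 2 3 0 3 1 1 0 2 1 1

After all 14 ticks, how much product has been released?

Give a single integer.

t=0: arr=0 -> substrate=0 bound=0 product=0
t=1: arr=2 -> substrate=0 bound=2 product=0
t=2: arr=3 -> substrate=3 bound=2 product=0
t=3: arr=0 -> substrate=1 bound=2 product=2
t=4: arr=2 -> substrate=3 bound=2 product=2
t=5: arr=3 -> substrate=4 bound=2 product=4
t=6: arr=0 -> substrate=4 bound=2 product=4
t=7: arr=3 -> substrate=5 bound=2 product=6
t=8: arr=1 -> substrate=6 bound=2 product=6
t=9: arr=1 -> substrate=5 bound=2 product=8
t=10: arr=0 -> substrate=5 bound=2 product=8
t=11: arr=2 -> substrate=5 bound=2 product=10
t=12: arr=1 -> substrate=6 bound=2 product=10
t=13: arr=1 -> substrate=5 bound=2 product=12

Answer: 12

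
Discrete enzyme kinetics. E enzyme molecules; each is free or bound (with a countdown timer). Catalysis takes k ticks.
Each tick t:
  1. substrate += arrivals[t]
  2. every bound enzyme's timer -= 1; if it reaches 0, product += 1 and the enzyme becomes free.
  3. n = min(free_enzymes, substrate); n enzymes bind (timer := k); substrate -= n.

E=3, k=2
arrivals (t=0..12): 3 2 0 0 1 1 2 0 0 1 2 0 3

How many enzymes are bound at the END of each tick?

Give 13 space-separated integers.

Answer: 3 3 2 2 1 2 3 2 0 1 3 2 3

Derivation:
t=0: arr=3 -> substrate=0 bound=3 product=0
t=1: arr=2 -> substrate=2 bound=3 product=0
t=2: arr=0 -> substrate=0 bound=2 product=3
t=3: arr=0 -> substrate=0 bound=2 product=3
t=4: arr=1 -> substrate=0 bound=1 product=5
t=5: arr=1 -> substrate=0 bound=2 product=5
t=6: arr=2 -> substrate=0 bound=3 product=6
t=7: arr=0 -> substrate=0 bound=2 product=7
t=8: arr=0 -> substrate=0 bound=0 product=9
t=9: arr=1 -> substrate=0 bound=1 product=9
t=10: arr=2 -> substrate=0 bound=3 product=9
t=11: arr=0 -> substrate=0 bound=2 product=10
t=12: arr=3 -> substrate=0 bound=3 product=12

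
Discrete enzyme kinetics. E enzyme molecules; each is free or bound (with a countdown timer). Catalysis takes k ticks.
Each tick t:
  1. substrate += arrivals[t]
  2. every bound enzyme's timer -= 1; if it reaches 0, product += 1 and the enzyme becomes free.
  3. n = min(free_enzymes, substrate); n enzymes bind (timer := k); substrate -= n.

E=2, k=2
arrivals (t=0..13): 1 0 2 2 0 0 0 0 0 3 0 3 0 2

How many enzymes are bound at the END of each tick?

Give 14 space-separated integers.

t=0: arr=1 -> substrate=0 bound=1 product=0
t=1: arr=0 -> substrate=0 bound=1 product=0
t=2: arr=2 -> substrate=0 bound=2 product=1
t=3: arr=2 -> substrate=2 bound=2 product=1
t=4: arr=0 -> substrate=0 bound=2 product=3
t=5: arr=0 -> substrate=0 bound=2 product=3
t=6: arr=0 -> substrate=0 bound=0 product=5
t=7: arr=0 -> substrate=0 bound=0 product=5
t=8: arr=0 -> substrate=0 bound=0 product=5
t=9: arr=3 -> substrate=1 bound=2 product=5
t=10: arr=0 -> substrate=1 bound=2 product=5
t=11: arr=3 -> substrate=2 bound=2 product=7
t=12: arr=0 -> substrate=2 bound=2 product=7
t=13: arr=2 -> substrate=2 bound=2 product=9

Answer: 1 1 2 2 2 2 0 0 0 2 2 2 2 2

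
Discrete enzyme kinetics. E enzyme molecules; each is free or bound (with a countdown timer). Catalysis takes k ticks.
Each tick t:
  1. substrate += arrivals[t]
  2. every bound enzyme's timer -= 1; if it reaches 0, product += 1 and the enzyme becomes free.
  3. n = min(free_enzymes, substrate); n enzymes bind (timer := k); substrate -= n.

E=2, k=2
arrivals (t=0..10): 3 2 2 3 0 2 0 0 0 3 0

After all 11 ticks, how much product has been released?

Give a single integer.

t=0: arr=3 -> substrate=1 bound=2 product=0
t=1: arr=2 -> substrate=3 bound=2 product=0
t=2: arr=2 -> substrate=3 bound=2 product=2
t=3: arr=3 -> substrate=6 bound=2 product=2
t=4: arr=0 -> substrate=4 bound=2 product=4
t=5: arr=2 -> substrate=6 bound=2 product=4
t=6: arr=0 -> substrate=4 bound=2 product=6
t=7: arr=0 -> substrate=4 bound=2 product=6
t=8: arr=0 -> substrate=2 bound=2 product=8
t=9: arr=3 -> substrate=5 bound=2 product=8
t=10: arr=0 -> substrate=3 bound=2 product=10

Answer: 10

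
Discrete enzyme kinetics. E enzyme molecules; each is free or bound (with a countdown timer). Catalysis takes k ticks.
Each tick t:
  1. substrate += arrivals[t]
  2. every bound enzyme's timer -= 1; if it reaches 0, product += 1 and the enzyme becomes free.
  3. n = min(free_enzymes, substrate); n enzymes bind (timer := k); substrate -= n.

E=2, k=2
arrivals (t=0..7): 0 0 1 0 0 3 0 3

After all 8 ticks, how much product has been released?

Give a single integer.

t=0: arr=0 -> substrate=0 bound=0 product=0
t=1: arr=0 -> substrate=0 bound=0 product=0
t=2: arr=1 -> substrate=0 bound=1 product=0
t=3: arr=0 -> substrate=0 bound=1 product=0
t=4: arr=0 -> substrate=0 bound=0 product=1
t=5: arr=3 -> substrate=1 bound=2 product=1
t=6: arr=0 -> substrate=1 bound=2 product=1
t=7: arr=3 -> substrate=2 bound=2 product=3

Answer: 3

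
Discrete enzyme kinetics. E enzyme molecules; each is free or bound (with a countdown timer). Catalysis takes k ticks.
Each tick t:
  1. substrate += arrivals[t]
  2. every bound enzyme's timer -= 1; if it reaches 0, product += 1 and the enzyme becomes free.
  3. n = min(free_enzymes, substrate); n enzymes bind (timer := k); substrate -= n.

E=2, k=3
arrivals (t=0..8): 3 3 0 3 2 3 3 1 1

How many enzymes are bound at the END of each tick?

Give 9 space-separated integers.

t=0: arr=3 -> substrate=1 bound=2 product=0
t=1: arr=3 -> substrate=4 bound=2 product=0
t=2: arr=0 -> substrate=4 bound=2 product=0
t=3: arr=3 -> substrate=5 bound=2 product=2
t=4: arr=2 -> substrate=7 bound=2 product=2
t=5: arr=3 -> substrate=10 bound=2 product=2
t=6: arr=3 -> substrate=11 bound=2 product=4
t=7: arr=1 -> substrate=12 bound=2 product=4
t=8: arr=1 -> substrate=13 bound=2 product=4

Answer: 2 2 2 2 2 2 2 2 2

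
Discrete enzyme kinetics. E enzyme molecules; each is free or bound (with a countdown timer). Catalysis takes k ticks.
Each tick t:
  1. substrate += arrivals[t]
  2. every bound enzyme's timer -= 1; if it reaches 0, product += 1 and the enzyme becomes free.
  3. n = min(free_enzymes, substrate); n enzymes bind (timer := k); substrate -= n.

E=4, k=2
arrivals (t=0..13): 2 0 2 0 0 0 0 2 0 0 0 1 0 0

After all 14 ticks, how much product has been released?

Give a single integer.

Answer: 7

Derivation:
t=0: arr=2 -> substrate=0 bound=2 product=0
t=1: arr=0 -> substrate=0 bound=2 product=0
t=2: arr=2 -> substrate=0 bound=2 product=2
t=3: arr=0 -> substrate=0 bound=2 product=2
t=4: arr=0 -> substrate=0 bound=0 product=4
t=5: arr=0 -> substrate=0 bound=0 product=4
t=6: arr=0 -> substrate=0 bound=0 product=4
t=7: arr=2 -> substrate=0 bound=2 product=4
t=8: arr=0 -> substrate=0 bound=2 product=4
t=9: arr=0 -> substrate=0 bound=0 product=6
t=10: arr=0 -> substrate=0 bound=0 product=6
t=11: arr=1 -> substrate=0 bound=1 product=6
t=12: arr=0 -> substrate=0 bound=1 product=6
t=13: arr=0 -> substrate=0 bound=0 product=7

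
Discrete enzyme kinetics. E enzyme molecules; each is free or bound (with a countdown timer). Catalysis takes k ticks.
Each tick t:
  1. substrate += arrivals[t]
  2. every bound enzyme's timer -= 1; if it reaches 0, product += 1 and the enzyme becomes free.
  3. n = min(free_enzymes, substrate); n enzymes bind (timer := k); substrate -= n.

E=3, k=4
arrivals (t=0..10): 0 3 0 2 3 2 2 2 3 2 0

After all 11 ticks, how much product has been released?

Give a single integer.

t=0: arr=0 -> substrate=0 bound=0 product=0
t=1: arr=3 -> substrate=0 bound=3 product=0
t=2: arr=0 -> substrate=0 bound=3 product=0
t=3: arr=2 -> substrate=2 bound=3 product=0
t=4: arr=3 -> substrate=5 bound=3 product=0
t=5: arr=2 -> substrate=4 bound=3 product=3
t=6: arr=2 -> substrate=6 bound=3 product=3
t=7: arr=2 -> substrate=8 bound=3 product=3
t=8: arr=3 -> substrate=11 bound=3 product=3
t=9: arr=2 -> substrate=10 bound=3 product=6
t=10: arr=0 -> substrate=10 bound=3 product=6

Answer: 6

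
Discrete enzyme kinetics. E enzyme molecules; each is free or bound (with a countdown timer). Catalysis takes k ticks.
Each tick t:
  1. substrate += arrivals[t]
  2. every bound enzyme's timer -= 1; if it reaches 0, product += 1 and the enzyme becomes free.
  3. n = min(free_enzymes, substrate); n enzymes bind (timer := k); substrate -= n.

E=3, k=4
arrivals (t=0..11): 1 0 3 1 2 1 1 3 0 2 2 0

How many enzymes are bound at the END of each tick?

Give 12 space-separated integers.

t=0: arr=1 -> substrate=0 bound=1 product=0
t=1: arr=0 -> substrate=0 bound=1 product=0
t=2: arr=3 -> substrate=1 bound=3 product=0
t=3: arr=1 -> substrate=2 bound=3 product=0
t=4: arr=2 -> substrate=3 bound=3 product=1
t=5: arr=1 -> substrate=4 bound=3 product=1
t=6: arr=1 -> substrate=3 bound=3 product=3
t=7: arr=3 -> substrate=6 bound=3 product=3
t=8: arr=0 -> substrate=5 bound=3 product=4
t=9: arr=2 -> substrate=7 bound=3 product=4
t=10: arr=2 -> substrate=7 bound=3 product=6
t=11: arr=0 -> substrate=7 bound=3 product=6

Answer: 1 1 3 3 3 3 3 3 3 3 3 3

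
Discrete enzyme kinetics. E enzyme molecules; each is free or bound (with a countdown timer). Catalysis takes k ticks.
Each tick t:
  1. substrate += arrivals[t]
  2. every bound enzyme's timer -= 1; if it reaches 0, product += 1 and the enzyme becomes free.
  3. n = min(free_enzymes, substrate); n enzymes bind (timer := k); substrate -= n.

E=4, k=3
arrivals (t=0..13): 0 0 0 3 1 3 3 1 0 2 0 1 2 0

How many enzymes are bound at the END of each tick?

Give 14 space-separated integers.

Answer: 0 0 0 3 4 4 4 4 4 4 4 4 4 4

Derivation:
t=0: arr=0 -> substrate=0 bound=0 product=0
t=1: arr=0 -> substrate=0 bound=0 product=0
t=2: arr=0 -> substrate=0 bound=0 product=0
t=3: arr=3 -> substrate=0 bound=3 product=0
t=4: arr=1 -> substrate=0 bound=4 product=0
t=5: arr=3 -> substrate=3 bound=4 product=0
t=6: arr=3 -> substrate=3 bound=4 product=3
t=7: arr=1 -> substrate=3 bound=4 product=4
t=8: arr=0 -> substrate=3 bound=4 product=4
t=9: arr=2 -> substrate=2 bound=4 product=7
t=10: arr=0 -> substrate=1 bound=4 product=8
t=11: arr=1 -> substrate=2 bound=4 product=8
t=12: arr=2 -> substrate=1 bound=4 product=11
t=13: arr=0 -> substrate=0 bound=4 product=12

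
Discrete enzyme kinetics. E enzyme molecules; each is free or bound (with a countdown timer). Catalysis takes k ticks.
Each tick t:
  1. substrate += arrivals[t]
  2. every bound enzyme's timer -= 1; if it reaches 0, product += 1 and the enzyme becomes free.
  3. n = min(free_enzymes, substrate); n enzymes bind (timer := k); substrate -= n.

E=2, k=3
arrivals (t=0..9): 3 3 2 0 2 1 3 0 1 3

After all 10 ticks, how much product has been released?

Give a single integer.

Answer: 6

Derivation:
t=0: arr=3 -> substrate=1 bound=2 product=0
t=1: arr=3 -> substrate=4 bound=2 product=0
t=2: arr=2 -> substrate=6 bound=2 product=0
t=3: arr=0 -> substrate=4 bound=2 product=2
t=4: arr=2 -> substrate=6 bound=2 product=2
t=5: arr=1 -> substrate=7 bound=2 product=2
t=6: arr=3 -> substrate=8 bound=2 product=4
t=7: arr=0 -> substrate=8 bound=2 product=4
t=8: arr=1 -> substrate=9 bound=2 product=4
t=9: arr=3 -> substrate=10 bound=2 product=6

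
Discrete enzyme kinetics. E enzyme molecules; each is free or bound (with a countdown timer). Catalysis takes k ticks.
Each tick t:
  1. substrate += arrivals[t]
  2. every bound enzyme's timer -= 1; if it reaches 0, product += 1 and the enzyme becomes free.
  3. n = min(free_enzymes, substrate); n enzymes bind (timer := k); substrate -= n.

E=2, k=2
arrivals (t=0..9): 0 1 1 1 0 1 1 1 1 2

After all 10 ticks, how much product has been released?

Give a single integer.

t=0: arr=0 -> substrate=0 bound=0 product=0
t=1: arr=1 -> substrate=0 bound=1 product=0
t=2: arr=1 -> substrate=0 bound=2 product=0
t=3: arr=1 -> substrate=0 bound=2 product=1
t=4: arr=0 -> substrate=0 bound=1 product=2
t=5: arr=1 -> substrate=0 bound=1 product=3
t=6: arr=1 -> substrate=0 bound=2 product=3
t=7: arr=1 -> substrate=0 bound=2 product=4
t=8: arr=1 -> substrate=0 bound=2 product=5
t=9: arr=2 -> substrate=1 bound=2 product=6

Answer: 6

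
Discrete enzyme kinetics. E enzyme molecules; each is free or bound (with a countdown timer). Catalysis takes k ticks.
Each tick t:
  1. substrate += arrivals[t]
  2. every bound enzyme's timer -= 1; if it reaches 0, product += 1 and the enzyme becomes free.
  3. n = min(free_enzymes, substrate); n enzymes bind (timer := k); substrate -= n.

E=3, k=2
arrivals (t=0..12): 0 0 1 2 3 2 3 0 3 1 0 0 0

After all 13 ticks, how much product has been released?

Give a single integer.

Answer: 13

Derivation:
t=0: arr=0 -> substrate=0 bound=0 product=0
t=1: arr=0 -> substrate=0 bound=0 product=0
t=2: arr=1 -> substrate=0 bound=1 product=0
t=3: arr=2 -> substrate=0 bound=3 product=0
t=4: arr=3 -> substrate=2 bound=3 product=1
t=5: arr=2 -> substrate=2 bound=3 product=3
t=6: arr=3 -> substrate=4 bound=3 product=4
t=7: arr=0 -> substrate=2 bound=3 product=6
t=8: arr=3 -> substrate=4 bound=3 product=7
t=9: arr=1 -> substrate=3 bound=3 product=9
t=10: arr=0 -> substrate=2 bound=3 product=10
t=11: arr=0 -> substrate=0 bound=3 product=12
t=12: arr=0 -> substrate=0 bound=2 product=13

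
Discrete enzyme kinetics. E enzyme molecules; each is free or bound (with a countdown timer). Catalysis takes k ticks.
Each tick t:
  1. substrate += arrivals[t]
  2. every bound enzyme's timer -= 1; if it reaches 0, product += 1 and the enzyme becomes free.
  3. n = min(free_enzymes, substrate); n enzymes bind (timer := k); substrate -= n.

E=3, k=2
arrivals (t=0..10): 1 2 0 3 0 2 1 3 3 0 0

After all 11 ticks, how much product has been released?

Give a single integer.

Answer: 12

Derivation:
t=0: arr=1 -> substrate=0 bound=1 product=0
t=1: arr=2 -> substrate=0 bound=3 product=0
t=2: arr=0 -> substrate=0 bound=2 product=1
t=3: arr=3 -> substrate=0 bound=3 product=3
t=4: arr=0 -> substrate=0 bound=3 product=3
t=5: arr=2 -> substrate=0 bound=2 product=6
t=6: arr=1 -> substrate=0 bound=3 product=6
t=7: arr=3 -> substrate=1 bound=3 product=8
t=8: arr=3 -> substrate=3 bound=3 product=9
t=9: arr=0 -> substrate=1 bound=3 product=11
t=10: arr=0 -> substrate=0 bound=3 product=12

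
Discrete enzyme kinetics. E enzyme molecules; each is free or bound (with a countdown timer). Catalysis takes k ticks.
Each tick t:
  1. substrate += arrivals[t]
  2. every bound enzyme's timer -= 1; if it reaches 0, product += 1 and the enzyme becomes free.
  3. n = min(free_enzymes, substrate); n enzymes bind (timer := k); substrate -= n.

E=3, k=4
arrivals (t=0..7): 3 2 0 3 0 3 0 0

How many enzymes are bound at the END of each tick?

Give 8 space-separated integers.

t=0: arr=3 -> substrate=0 bound=3 product=0
t=1: arr=2 -> substrate=2 bound=3 product=0
t=2: arr=0 -> substrate=2 bound=3 product=0
t=3: arr=3 -> substrate=5 bound=3 product=0
t=4: arr=0 -> substrate=2 bound=3 product=3
t=5: arr=3 -> substrate=5 bound=3 product=3
t=6: arr=0 -> substrate=5 bound=3 product=3
t=7: arr=0 -> substrate=5 bound=3 product=3

Answer: 3 3 3 3 3 3 3 3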